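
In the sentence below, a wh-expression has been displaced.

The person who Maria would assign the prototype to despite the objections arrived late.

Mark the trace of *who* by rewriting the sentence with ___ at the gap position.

'who' functions as the object of the preposition 'to' (recipient of 'assign'). The gap is right after 'to'.

The person who Maria would assign the prototype to ___ despite the objections arrived late.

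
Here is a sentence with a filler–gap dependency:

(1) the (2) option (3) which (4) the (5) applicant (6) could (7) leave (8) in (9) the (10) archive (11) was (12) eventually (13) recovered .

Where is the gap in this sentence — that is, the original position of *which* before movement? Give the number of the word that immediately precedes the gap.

7

'which' is the direct object of 'leave'. Wh-movement fronts it, leaving a gap right after 'leave':
The option which the applicant could leave ___ in the archive was eventually recovered.
'leave' is word 7.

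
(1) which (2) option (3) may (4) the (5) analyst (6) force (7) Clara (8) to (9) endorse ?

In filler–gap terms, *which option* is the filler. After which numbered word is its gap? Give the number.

9

Before movement: The analyst may force Clara to endorse which option.
The filler 'which option' is interpreted as the direct object of 'endorse'. Fronting leaves a gap immediately after 'endorse':
Which option may the analyst force Clara to endorse ___?
'endorse' is word 9.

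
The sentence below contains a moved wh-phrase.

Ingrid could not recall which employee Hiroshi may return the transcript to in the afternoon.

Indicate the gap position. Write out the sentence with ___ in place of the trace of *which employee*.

Ingrid could not recall which employee Hiroshi may return the transcript to ___ in the afternoon.

In situ: Hiroshi may return the transcript to which employee in the afternoon.
'which employee' is the object of the preposition 'to' (recipient of 'return'). The gap is right after 'to'.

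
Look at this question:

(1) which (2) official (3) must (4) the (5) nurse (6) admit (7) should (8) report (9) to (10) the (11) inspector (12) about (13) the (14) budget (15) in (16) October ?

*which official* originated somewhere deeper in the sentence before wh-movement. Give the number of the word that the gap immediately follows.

6

In situ: The nurse must admit which official should report to the inspector about the budget in October.
The filler 'which official' is interpreted as the subject of the clause embedded under 'admit'. It moves to the left edge, and the trace sits right after 'admit':
Which official must the nurse admit ___ should report to the inspector about the budget in October?
'admit' is word 6.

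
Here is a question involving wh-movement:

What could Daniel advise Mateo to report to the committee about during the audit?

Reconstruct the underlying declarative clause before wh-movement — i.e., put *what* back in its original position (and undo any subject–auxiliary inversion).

Daniel could advise Mateo to report to the committee about what during the audit.

The filler 'what' is interpreted as the object of the preposition 'about'. It moves to the left edge, and the trace sits right after 'about':
What could Daniel advise Mateo to report to the committee about ___ during the audit?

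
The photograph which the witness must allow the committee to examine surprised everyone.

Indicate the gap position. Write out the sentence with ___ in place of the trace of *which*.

The filler 'which' is interpreted as the direct object of 'examine'. The gap is right after 'examine'.

The photograph which the witness must allow the committee to examine ___ surprised everyone.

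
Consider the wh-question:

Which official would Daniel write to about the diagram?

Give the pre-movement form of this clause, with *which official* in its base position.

'which official' is the object of the preposition 'to'. Wh-movement fronts it, leaving a gap right after 'to':
Which official would Daniel write to ___ about the diagram?

Daniel would write to which official about the diagram.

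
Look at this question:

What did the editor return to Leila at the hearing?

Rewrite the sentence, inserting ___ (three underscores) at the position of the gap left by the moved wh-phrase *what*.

Underlying clause: The editor did return what to Leila at the hearing.
'what' functions as the direct object of 'return'. The gap is right after 'return'.

What did the editor return ___ to Leila at the hearing?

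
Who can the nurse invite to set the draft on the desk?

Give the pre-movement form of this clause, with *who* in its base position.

'who' is the direct object of 'invite'. Fronting leaves a gap immediately after 'invite':
Who can the nurse invite ___ to set the draft on the desk?

The nurse can invite who to set the draft on the desk.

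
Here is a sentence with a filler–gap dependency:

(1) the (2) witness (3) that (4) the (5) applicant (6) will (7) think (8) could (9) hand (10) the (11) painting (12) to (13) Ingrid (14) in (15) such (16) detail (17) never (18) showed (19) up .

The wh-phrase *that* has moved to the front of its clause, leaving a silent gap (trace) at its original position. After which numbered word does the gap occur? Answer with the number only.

'that' is the subject of the clause embedded under 'think'. It moves to the left edge, and the trace sits right after 'think':
The witness that the applicant will think ___ could hand the painting to Ingrid in such detail never showed up.
'think' is word 7.

7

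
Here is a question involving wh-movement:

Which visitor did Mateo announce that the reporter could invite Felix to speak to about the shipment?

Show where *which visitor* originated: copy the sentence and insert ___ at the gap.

Underlying clause: Mateo did announce that the reporter could invite Felix to speak to which visitor about the shipment.
'which visitor' is the object of the preposition 'to'. The gap is right after 'to'.

Which visitor did Mateo announce that the reporter could invite Felix to speak to ___ about the shipment?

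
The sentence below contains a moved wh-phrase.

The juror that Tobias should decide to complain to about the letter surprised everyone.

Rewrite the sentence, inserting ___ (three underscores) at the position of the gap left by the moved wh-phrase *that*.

'that' functions as the object of the preposition 'to'. The gap is right after 'to'.

The juror that Tobias should decide to complain to ___ about the letter surprised everyone.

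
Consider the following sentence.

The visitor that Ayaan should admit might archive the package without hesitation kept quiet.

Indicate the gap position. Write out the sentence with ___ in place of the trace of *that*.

'that' is the subject of the clause embedded under 'admit'. The gap is right after 'admit'.

The visitor that Ayaan should admit ___ might archive the package without hesitation kept quiet.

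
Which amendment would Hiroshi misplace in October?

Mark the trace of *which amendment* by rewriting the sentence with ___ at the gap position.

Underlying clause: Hiroshi would misplace which amendment in October.
The filler 'which amendment' is interpreted as the direct object of 'misplace'. The gap is right after 'misplace'.

Which amendment would Hiroshi misplace ___ in October?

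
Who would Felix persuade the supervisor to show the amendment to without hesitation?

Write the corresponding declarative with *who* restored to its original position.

Felix would persuade the supervisor to show the amendment to who without hesitation.

'who' functions as the object of the preposition 'to' (recipient of 'show'). It moves to the left edge, and the trace sits right after 'to':
Who would Felix persuade the supervisor to show the amendment to ___ without hesitation?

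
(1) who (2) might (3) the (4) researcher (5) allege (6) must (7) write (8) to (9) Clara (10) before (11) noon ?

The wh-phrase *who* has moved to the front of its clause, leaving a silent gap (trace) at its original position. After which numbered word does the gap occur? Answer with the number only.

Before movement: The researcher might allege who must write to Clara before noon.
'who' functions as the subject of the clause embedded under 'allege'. It moves to the left edge, and the trace sits right after 'allege':
Who might the researcher allege ___ must write to Clara before noon?
'allege' is word 5.

5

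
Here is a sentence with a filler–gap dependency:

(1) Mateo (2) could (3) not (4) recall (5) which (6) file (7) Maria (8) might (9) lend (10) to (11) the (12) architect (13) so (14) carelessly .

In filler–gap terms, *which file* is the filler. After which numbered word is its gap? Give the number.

9

Pre-movement form: Maria might lend which file to the architect so carelessly.
'which file' functions as the direct object of 'lend'. Fronting leaves a gap immediately after 'lend':
Mateo could not recall which file Maria might lend ___ to the architect so carelessly.
'lend' is word 9.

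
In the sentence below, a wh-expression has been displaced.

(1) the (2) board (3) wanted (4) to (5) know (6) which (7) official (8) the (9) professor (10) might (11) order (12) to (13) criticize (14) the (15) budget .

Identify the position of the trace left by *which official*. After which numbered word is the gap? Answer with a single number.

11

Underlying clause: The professor might order which official to criticize the budget.
'which official' functions as the direct object of 'order'. Wh-movement fronts it, leaving a gap right after 'order':
The board wanted to know which official the professor might order ___ to criticize the budget.
'order' is word 11.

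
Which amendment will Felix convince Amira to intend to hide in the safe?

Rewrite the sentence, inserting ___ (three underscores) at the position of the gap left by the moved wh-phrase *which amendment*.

Pre-movement form: Felix will convince Amira to intend to hide which amendment in the safe.
The filler 'which amendment' is interpreted as the direct object of 'hide'. The gap is right after 'hide'.

Which amendment will Felix convince Amira to intend to hide ___ in the safe?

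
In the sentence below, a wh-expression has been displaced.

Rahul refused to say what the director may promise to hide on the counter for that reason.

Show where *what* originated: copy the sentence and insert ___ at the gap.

Underlying clause: The director may promise to hide what on the counter for that reason.
The filler 'what' is interpreted as the direct object of 'hide'. The gap is right after 'hide'.

Rahul refused to say what the director may promise to hide ___ on the counter for that reason.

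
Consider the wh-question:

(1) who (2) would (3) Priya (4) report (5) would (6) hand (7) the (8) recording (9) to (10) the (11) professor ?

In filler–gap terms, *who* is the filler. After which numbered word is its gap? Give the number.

Before movement: Priya would report who would hand the recording to the professor.
'who' is the subject of the clause embedded under 'report'. Fronting leaves a gap immediately after 'report':
Who would Priya report ___ would hand the recording to the professor?
'report' is word 4.

4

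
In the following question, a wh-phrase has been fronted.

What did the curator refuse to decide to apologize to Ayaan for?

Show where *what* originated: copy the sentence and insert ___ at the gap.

In situ: The curator did refuse to decide to apologize to Ayaan for what.
The filler 'what' is interpreted as the object of the preposition 'for'. The gap is right after 'for'.

What did the curator refuse to decide to apologize to Ayaan for ___?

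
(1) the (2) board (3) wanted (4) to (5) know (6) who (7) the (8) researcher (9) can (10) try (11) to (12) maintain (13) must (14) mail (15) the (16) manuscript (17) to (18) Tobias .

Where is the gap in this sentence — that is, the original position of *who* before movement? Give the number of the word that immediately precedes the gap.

12

Pre-movement form: The researcher can try to maintain who must mail the manuscript to Tobias.
The filler 'who' is interpreted as the subject of the clause embedded under 'maintain'. Fronting leaves a gap immediately after 'maintain':
The board wanted to know who the researcher can try to maintain ___ must mail the manuscript to Tobias.
'maintain' is word 12.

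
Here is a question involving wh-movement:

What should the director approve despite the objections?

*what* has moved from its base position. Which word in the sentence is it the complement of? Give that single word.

approve

Underlying clause: The director should approve what despite the objections.
The filler 'what' is interpreted as the direct object of 'approve'. It moves to the left edge, and the trace sits right after 'approve':
What should the director approve ___ despite the objections?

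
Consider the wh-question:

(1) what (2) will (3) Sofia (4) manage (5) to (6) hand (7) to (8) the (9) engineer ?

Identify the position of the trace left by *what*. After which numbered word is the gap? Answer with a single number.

In situ: Sofia will manage to hand what to the engineer.
'what' functions as the direct object of 'hand'. Wh-movement fronts it, leaving a gap right after 'hand':
What will Sofia manage to hand ___ to the engineer?
'hand' is word 6.

6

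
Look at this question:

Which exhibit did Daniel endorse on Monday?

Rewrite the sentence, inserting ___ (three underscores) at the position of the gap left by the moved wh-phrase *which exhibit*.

Which exhibit did Daniel endorse ___ on Monday?

Underlying clause: Daniel did endorse which exhibit on Monday.
The filler 'which exhibit' is interpreted as the direct object of 'endorse'. The gap is right after 'endorse'.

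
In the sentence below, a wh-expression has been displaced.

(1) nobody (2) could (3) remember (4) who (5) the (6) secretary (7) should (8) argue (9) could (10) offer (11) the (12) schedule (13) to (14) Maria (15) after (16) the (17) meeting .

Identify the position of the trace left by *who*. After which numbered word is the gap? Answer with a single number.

Pre-movement form: The secretary should argue who could offer the schedule to Maria after the meeting.
'who' is the subject of the clause embedded under 'argue'. It moves to the left edge, and the trace sits right after 'argue':
Nobody could remember who the secretary should argue ___ could offer the schedule to Maria after the meeting.
'argue' is word 8.

8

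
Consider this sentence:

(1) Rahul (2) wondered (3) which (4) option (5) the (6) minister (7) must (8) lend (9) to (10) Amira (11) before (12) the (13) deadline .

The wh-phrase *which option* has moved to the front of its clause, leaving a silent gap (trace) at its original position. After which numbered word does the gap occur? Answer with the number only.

8

Pre-movement form: The minister must lend which option to Amira before the deadline.
'which option' functions as the direct object of 'lend'. Wh-movement fronts it, leaving a gap right after 'lend':
Rahul wondered which option the minister must lend ___ to Amira before the deadline.
'lend' is word 8.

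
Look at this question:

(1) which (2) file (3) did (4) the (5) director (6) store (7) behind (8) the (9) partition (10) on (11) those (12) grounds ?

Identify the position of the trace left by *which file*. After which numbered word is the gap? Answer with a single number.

6

In situ: The director did store which file behind the partition on those grounds.
'which file' functions as the direct object of 'store'. Wh-movement fronts it, leaving a gap right after 'store':
Which file did the director store ___ behind the partition on those grounds?
'store' is word 6.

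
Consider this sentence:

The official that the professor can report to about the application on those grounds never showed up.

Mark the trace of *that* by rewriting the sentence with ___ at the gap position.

The official that the professor can report to ___ about the application on those grounds never showed up.

'that' is the object of the preposition 'to'. The gap is right after 'to'.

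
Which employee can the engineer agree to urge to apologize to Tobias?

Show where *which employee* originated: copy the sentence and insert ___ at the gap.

Which employee can the engineer agree to urge ___ to apologize to Tobias?

Pre-movement form: The engineer can agree to urge which employee to apologize to Tobias.
The filler 'which employee' is interpreted as the direct object of 'urge'. The gap is right after 'urge'.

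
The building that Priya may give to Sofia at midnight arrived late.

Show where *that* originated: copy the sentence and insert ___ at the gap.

The building that Priya may give ___ to Sofia at midnight arrived late.

'that' is the direct object of 'give'. The gap is right after 'give'.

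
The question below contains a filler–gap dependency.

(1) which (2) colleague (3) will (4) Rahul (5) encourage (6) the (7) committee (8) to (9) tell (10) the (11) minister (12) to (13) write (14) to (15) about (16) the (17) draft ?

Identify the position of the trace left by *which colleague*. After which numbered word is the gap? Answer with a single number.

Before movement: Rahul will encourage the committee to tell the minister to write to which colleague about the draft.
'which colleague' is the object of the preposition 'to'. It moves to the left edge, and the trace sits right after 'to':
Which colleague will Rahul encourage the committee to tell the minister to write to ___ about the draft?
'to' is word 14.

14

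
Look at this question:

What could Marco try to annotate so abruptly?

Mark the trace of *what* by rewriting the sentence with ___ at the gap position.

What could Marco try to annotate ___ so abruptly?

Underlying clause: Marco could try to annotate what so abruptly.
The filler 'what' is interpreted as the direct object of 'annotate'. The gap is right after 'annotate'.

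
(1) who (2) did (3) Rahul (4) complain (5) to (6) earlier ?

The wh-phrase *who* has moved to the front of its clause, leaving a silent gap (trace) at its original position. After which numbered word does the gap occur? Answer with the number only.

In situ: Rahul did complain to who earlier.
'who' is the object of the preposition 'to'. Wh-movement fronts it, leaving a gap right after 'to':
Who did Rahul complain to ___ earlier?
'to' is word 5.

5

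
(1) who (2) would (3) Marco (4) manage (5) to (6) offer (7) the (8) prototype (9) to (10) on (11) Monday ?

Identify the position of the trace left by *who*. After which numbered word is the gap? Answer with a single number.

9

Underlying clause: Marco would manage to offer the prototype to who on Monday.
'who' functions as the object of the preposition 'to' (recipient of 'offer'). Wh-movement fronts it, leaving a gap right after 'to':
Who would Marco manage to offer the prototype to ___ on Monday?
'to' is word 9.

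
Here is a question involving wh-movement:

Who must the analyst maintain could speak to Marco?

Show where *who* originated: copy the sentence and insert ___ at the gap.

Who must the analyst maintain ___ could speak to Marco?

In situ: The analyst must maintain who could speak to Marco.
'who' functions as the subject of the clause embedded under 'maintain'. The gap is right after 'maintain'.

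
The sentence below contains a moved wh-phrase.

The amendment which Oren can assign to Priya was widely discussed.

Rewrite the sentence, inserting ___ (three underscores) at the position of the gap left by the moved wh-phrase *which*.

The amendment which Oren can assign ___ to Priya was widely discussed.

The filler 'which' is interpreted as the direct object of 'assign'. The gap is right after 'assign'.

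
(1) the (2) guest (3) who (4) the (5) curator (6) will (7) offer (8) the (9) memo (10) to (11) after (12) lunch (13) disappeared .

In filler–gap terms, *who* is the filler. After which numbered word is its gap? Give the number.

'who' functions as the object of the preposition 'to' (recipient of 'offer'). It moves to the left edge, and the trace sits right after 'to':
The guest who the curator will offer the memo to ___ after lunch disappeared.
'to' is word 10.

10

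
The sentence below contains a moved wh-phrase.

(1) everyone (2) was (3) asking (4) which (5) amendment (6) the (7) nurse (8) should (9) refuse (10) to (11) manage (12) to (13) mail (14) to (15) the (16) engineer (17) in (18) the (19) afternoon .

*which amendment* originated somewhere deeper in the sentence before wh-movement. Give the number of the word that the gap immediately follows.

13

Before movement: The nurse should refuse to manage to mail which amendment to the engineer in the afternoon.
The filler 'which amendment' is interpreted as the direct object of 'mail'. Fronting leaves a gap immediately after 'mail':
Everyone was asking which amendment the nurse should refuse to manage to mail ___ to the engineer in the afternoon.
'mail' is word 13.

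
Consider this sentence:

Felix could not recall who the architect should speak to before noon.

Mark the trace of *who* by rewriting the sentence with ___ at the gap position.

Felix could not recall who the architect should speak to ___ before noon.

Before movement: The architect should speak to who before noon.
'who' functions as the object of the preposition 'to'. The gap is right after 'to'.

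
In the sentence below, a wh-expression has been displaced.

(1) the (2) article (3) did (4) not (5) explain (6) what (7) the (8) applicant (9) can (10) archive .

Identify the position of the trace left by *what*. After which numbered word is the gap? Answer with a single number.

In situ: The applicant can archive what.
'what' functions as the direct object of 'archive'. Wh-movement fronts it, leaving a gap right after 'archive':
The article did not explain what the applicant can archive ___.
'archive' is word 10.

10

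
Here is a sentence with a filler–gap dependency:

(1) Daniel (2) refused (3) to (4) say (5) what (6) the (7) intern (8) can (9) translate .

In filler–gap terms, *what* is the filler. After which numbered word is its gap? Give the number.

9

Underlying clause: The intern can translate what.
'what' functions as the direct object of 'translate'. Fronting leaves a gap immediately after 'translate':
Daniel refused to say what the intern can translate ___.
'translate' is word 9.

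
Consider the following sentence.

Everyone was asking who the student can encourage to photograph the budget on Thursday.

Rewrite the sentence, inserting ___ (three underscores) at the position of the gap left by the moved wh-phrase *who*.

Everyone was asking who the student can encourage ___ to photograph the budget on Thursday.

Before movement: The student can encourage who to photograph the budget on Thursday.
'who' is the direct object of 'encourage'. The gap is right after 'encourage'.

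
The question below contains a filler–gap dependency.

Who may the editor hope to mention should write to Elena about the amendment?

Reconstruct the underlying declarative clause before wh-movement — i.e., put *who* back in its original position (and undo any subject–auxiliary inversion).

The filler 'who' is interpreted as the subject of the clause embedded under 'mention'. It moves to the left edge, and the trace sits right after 'mention':
Who may the editor hope to mention ___ should write to Elena about the amendment?

The editor may hope to mention who should write to Elena about the amendment.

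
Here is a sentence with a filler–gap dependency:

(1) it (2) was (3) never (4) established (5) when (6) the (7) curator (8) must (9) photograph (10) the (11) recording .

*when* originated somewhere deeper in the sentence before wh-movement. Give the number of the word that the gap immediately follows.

Before movement: The curator must photograph the recording when.
'when' is the temporal adjunct. Wh-movement fronts it, leaving a gap right after 'recording':
It was never established when the curator must photograph the recording ___.
'recording' is word 11.

11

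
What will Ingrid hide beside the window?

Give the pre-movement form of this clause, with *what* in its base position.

The filler 'what' is interpreted as the direct object of 'hide'. It moves to the left edge, and the trace sits right after 'hide':
What will Ingrid hide ___ beside the window?

Ingrid will hide what beside the window.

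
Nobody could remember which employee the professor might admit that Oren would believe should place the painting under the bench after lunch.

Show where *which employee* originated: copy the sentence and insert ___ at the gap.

Before movement: The professor might admit that Oren would believe which employee should place the painting under the bench after lunch.
'which employee' is the subject of the clause embedded under 'believe'. The gap is right after 'believe'.

Nobody could remember which employee the professor might admit that Oren would believe ___ should place the painting under the bench after lunch.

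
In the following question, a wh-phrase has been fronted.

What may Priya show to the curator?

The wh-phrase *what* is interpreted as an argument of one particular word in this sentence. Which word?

Before movement: Priya may show what to the curator.
The filler 'what' is interpreted as the direct object of 'show'. It moves to the left edge, and the trace sits right after 'show':
What may Priya show ___ to the curator?

show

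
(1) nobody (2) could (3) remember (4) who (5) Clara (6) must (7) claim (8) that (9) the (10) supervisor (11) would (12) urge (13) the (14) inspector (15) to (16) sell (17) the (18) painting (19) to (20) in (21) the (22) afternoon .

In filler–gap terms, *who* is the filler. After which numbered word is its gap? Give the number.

19

In situ: Clara must claim that the supervisor would urge the inspector to sell the painting to who in the afternoon.
The filler 'who' is interpreted as the object of the preposition 'to' (recipient of 'sell'). Fronting leaves a gap immediately after 'to':
Nobody could remember who Clara must claim that the supervisor would urge the inspector to sell the painting to ___ in the afternoon.
'to' is word 19.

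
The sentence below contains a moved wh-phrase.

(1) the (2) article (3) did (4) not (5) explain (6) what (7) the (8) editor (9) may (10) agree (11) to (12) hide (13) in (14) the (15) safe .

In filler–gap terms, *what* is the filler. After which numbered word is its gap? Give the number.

12

Underlying clause: The editor may agree to hide what in the safe.
The filler 'what' is interpreted as the direct object of 'hide'. Fronting leaves a gap immediately after 'hide':
The article did not explain what the editor may agree to hide ___ in the safe.
'hide' is word 12.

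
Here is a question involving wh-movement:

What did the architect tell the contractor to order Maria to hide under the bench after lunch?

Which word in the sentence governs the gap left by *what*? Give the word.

hide

In situ: The architect did tell the contractor to order Maria to hide what under the bench after lunch.
The filler 'what' is interpreted as the direct object of 'hide'. Wh-movement fronts it, leaving a gap right after 'hide':
What did the architect tell the contractor to order Maria to hide ___ under the bench after lunch?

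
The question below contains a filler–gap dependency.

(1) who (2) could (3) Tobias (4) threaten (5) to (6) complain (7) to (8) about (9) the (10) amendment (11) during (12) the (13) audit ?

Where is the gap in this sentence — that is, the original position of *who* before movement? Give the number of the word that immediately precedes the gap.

Before movement: Tobias could threaten to complain to who about the amendment during the audit.
'who' is the object of the preposition 'to'. Fronting leaves a gap immediately after 'to':
Who could Tobias threaten to complain to ___ about the amendment during the audit?
'to' is word 7.

7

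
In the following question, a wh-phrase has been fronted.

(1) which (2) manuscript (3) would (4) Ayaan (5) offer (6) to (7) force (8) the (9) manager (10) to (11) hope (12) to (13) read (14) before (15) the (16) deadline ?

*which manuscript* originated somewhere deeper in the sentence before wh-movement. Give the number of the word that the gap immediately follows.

13

Pre-movement form: Ayaan would offer to force the manager to hope to read which manuscript before the deadline.
'which manuscript' is the direct object of 'read'. Wh-movement fronts it, leaving a gap right after 'read':
Which manuscript would Ayaan offer to force the manager to hope to read ___ before the deadline?
'read' is word 13.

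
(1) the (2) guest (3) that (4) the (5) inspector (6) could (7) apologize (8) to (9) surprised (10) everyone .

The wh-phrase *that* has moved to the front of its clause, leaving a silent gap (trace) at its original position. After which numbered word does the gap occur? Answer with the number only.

8

The filler 'that' is interpreted as the object of the preposition 'to'. It moves to the left edge, and the trace sits right after 'to':
The guest that the inspector could apologize to ___ surprised everyone.
'to' is word 8.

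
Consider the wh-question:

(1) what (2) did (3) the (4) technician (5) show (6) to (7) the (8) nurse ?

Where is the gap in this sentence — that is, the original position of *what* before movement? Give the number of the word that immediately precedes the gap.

Underlying clause: The technician did show what to the nurse.
The filler 'what' is interpreted as the direct object of 'show'. Wh-movement fronts it, leaving a gap right after 'show':
What did the technician show ___ to the nurse?
'show' is word 5.

5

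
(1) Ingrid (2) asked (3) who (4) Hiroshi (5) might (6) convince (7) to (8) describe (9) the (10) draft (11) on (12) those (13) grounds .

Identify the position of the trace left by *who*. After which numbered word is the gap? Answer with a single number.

6

In situ: Hiroshi might convince who to describe the draft on those grounds.
'who' is the direct object of 'convince'. It moves to the left edge, and the trace sits right after 'convince':
Ingrid asked who Hiroshi might convince ___ to describe the draft on those grounds.
'convince' is word 6.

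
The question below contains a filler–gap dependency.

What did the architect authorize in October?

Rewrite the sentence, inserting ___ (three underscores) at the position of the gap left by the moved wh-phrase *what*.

Pre-movement form: The architect did authorize what in October.
'what' is the direct object of 'authorize'. The gap is right after 'authorize'.

What did the architect authorize ___ in October?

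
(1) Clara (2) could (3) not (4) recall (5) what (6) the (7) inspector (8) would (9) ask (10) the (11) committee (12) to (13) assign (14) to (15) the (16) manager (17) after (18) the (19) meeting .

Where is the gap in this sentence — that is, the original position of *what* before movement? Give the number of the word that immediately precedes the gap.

Before movement: The inspector would ask the committee to assign what to the manager after the meeting.
The filler 'what' is interpreted as the direct object of 'assign'. It moves to the left edge, and the trace sits right after 'assign':
Clara could not recall what the inspector would ask the committee to assign ___ to the manager after the meeting.
'assign' is word 13.

13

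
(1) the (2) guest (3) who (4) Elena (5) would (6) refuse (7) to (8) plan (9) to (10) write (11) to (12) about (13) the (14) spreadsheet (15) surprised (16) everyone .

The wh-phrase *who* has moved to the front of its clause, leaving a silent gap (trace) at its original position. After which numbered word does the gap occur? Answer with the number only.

11

The filler 'who' is interpreted as the object of the preposition 'to'. Fronting leaves a gap immediately after 'to':
The guest who Elena would refuse to plan to write to ___ about the spreadsheet surprised everyone.
'to' is word 11.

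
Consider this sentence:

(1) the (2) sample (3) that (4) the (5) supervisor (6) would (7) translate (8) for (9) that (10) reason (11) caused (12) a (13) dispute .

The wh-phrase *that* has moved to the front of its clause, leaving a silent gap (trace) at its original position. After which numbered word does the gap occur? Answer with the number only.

7

'that' is the direct object of 'translate'. It moves to the left edge, and the trace sits right after 'translate':
The sample that the supervisor would translate ___ for that reason caused a dispute.
'translate' is word 7.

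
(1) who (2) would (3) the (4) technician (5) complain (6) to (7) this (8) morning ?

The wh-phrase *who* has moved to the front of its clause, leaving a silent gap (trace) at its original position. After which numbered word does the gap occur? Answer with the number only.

In situ: The technician would complain to who this morning.
'who' functions as the object of the preposition 'to'. Fronting leaves a gap immediately after 'to':
Who would the technician complain to ___ this morning?
'to' is word 6.

6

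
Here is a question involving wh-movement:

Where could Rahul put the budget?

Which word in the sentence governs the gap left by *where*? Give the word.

Before movement: Rahul could put the budget where.
'where' is the locative complement of 'put'. Fronting leaves a gap immediately after 'budget':
Where could Rahul put the budget ___?

put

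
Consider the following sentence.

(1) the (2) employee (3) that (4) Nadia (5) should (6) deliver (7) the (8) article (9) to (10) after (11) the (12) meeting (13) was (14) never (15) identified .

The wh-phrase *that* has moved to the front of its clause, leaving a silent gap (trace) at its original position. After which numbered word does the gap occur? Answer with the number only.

9

'that' functions as the object of the preposition 'to' (recipient of 'deliver'). Fronting leaves a gap immediately after 'to':
The employee that Nadia should deliver the article to ___ after the meeting was never identified.
'to' is word 9.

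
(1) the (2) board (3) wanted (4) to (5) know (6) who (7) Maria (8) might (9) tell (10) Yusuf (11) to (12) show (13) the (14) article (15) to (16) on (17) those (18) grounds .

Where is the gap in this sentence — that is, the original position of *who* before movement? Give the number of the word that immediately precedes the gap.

15

Before movement: Maria might tell Yusuf to show the article to who on those grounds.
The filler 'who' is interpreted as the object of the preposition 'to' (recipient of 'show'). Wh-movement fronts it, leaving a gap right after 'to':
The board wanted to know who Maria might tell Yusuf to show the article to ___ on those grounds.
'to' is word 15.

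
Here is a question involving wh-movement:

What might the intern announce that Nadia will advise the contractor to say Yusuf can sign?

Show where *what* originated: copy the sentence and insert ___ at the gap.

What might the intern announce that Nadia will advise the contractor to say Yusuf can sign ___?

Before movement: The intern might announce that Nadia will advise the contractor to say Yusuf can sign what.
'what' is the direct object of 'sign'. The gap is right after 'sign'.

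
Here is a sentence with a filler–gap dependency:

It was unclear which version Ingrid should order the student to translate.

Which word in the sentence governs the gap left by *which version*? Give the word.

translate

Before movement: Ingrid should order the student to translate which version.
The filler 'which version' is interpreted as the direct object of 'translate'. Wh-movement fronts it, leaving a gap right after 'translate':
It was unclear which version Ingrid should order the student to translate ___.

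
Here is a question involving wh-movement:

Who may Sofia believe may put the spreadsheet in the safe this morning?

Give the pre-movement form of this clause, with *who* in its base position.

'who' is the subject of the clause embedded under 'believe'. Wh-movement fronts it, leaving a gap right after 'believe':
Who may Sofia believe ___ may put the spreadsheet in the safe this morning?

Sofia may believe who may put the spreadsheet in the safe this morning.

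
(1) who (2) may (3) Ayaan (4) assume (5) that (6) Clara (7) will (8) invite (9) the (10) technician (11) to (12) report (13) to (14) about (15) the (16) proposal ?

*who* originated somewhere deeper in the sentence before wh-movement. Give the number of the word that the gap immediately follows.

13

Pre-movement form: Ayaan may assume that Clara will invite the technician to report to who about the proposal.
'who' functions as the object of the preposition 'to'. It moves to the left edge, and the trace sits right after 'to':
Who may Ayaan assume that Clara will invite the technician to report to ___ about the proposal?
'to' is word 13.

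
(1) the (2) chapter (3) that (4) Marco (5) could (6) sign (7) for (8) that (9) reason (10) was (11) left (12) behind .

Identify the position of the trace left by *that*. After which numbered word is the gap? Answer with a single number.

'that' functions as the direct object of 'sign'. It moves to the left edge, and the trace sits right after 'sign':
The chapter that Marco could sign ___ for that reason was left behind.
'sign' is word 6.

6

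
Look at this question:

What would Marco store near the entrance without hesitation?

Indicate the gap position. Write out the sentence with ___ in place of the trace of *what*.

What would Marco store ___ near the entrance without hesitation?

Before movement: Marco would store what near the entrance without hesitation.
'what' functions as the direct object of 'store'. The gap is right after 'store'.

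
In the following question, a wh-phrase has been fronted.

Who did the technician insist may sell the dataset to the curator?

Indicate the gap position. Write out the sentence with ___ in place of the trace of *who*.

Who did the technician insist ___ may sell the dataset to the curator?

In situ: The technician did insist who may sell the dataset to the curator.
'who' is the subject of the clause embedded under 'insist'. The gap is right after 'insist'.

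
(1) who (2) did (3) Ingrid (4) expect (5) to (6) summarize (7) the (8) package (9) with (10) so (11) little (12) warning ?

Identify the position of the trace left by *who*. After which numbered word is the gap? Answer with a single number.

4

Underlying clause: Ingrid did expect who to summarize the package with so little warning.
'who' functions as the direct object of 'expect'. It moves to the left edge, and the trace sits right after 'expect':
Who did Ingrid expect ___ to summarize the package with so little warning?
'expect' is word 4.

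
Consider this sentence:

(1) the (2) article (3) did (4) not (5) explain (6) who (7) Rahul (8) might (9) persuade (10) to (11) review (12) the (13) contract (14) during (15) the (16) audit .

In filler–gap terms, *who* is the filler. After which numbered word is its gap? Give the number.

Pre-movement form: Rahul might persuade who to review the contract during the audit.
'who' is the direct object of 'persuade'. It moves to the left edge, and the trace sits right after 'persuade':
The article did not explain who Rahul might persuade ___ to review the contract during the audit.
'persuade' is word 9.

9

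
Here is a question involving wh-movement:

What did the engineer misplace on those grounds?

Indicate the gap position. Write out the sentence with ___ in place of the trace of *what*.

Pre-movement form: The engineer did misplace what on those grounds.
'what' is the direct object of 'misplace'. The gap is right after 'misplace'.

What did the engineer misplace ___ on those grounds?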